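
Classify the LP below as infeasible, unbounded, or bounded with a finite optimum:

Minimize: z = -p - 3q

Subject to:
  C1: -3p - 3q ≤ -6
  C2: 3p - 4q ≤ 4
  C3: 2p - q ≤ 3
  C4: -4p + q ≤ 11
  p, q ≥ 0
Feasible point: (0, 2) satisfies every constraint, so the LP is feasible.
Direction d = (1, 2): for each constraint row a, a·d ≤ 0 —
  (-3)(1) + (-3)(2) = -9 ≤ 0
  (3)(1) + (-4)(2) = -5 ≤ 0
  (2)(1) + (-1)(2) = 0 ≤ 0
  (-4)(1) + (1)(2) = -2 ≤ 0
and d ≥ 0, so (0, 2) + t·d stays feasible for every t ≥ 0. Along this ray z = -p - 3q changes by -7 per unit t, so z → −∞.

The LP is unbounded; z can be made arbitrarily small.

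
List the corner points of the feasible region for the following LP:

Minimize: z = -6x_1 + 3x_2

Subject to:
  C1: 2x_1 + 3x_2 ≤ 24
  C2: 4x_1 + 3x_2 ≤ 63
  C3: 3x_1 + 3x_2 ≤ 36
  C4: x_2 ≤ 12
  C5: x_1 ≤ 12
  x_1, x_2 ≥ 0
Each vertex is the intersection of two constraint boundaries that also satisfies all remaining constraints:
  x_1 = 0 and x_2 = 0 → (0, 0)
  2x_1 + 3x_2 = 24 and 3x_1 + 3x_2 = 36 → (12, 0)
  2x_1 + 3x_2 = 24 and x_1 = 0 → (0, 8)

Vertices: (0, 0), (12, 0), (0, 8)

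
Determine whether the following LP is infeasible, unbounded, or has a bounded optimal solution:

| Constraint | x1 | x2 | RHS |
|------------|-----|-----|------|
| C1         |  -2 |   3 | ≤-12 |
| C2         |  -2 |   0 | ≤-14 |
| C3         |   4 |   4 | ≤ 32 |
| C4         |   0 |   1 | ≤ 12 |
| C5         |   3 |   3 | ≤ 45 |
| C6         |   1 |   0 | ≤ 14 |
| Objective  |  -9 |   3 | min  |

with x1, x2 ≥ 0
The point (8, 0) satisfies every constraint, so the LP is feasible; the constraints give x1 ≤ 14 and x2 ≤ 12, which with x1, x2 ≥ 0 keep the feasible region inside a bounded box. A feasible, bounded LP attains a finite optimum at a vertex.

Feasible with finite optimum z* = -72 at (8, 0).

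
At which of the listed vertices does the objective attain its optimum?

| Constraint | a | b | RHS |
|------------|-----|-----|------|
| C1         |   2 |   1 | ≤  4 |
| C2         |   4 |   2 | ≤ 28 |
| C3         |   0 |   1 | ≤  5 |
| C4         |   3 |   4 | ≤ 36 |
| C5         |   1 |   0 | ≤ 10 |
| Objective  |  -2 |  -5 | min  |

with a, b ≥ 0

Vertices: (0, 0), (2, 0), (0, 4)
(0, 4) with z = -20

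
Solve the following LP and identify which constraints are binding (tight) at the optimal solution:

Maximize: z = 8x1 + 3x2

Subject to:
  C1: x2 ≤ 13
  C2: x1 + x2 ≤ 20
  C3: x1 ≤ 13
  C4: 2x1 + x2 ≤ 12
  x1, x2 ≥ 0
Optimal: x1 = 6, x2 = 0
Slack at optimum:
  C1: slack = 13
  C2: slack = 14
  C3: slack = 7
  C4: slack = 0 (binding)
  x1 ≥ 0: x1 = 6
  x2 ≥ 0: x2 = 0 (binding)
Binding constraints: C4, x2 ≥ 0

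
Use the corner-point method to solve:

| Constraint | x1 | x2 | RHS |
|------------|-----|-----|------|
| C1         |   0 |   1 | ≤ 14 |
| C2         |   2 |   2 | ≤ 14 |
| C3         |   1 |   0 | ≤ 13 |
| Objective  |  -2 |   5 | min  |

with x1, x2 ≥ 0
Each vertex is the intersection of two constraint boundaries that also satisfies all remaining constraints:
  x1 = 0 and x2 = 0 → (0, 0)
  2x1 + 2x2 = 14 and x2 = 0 → (7, 0)
  2x1 + 2x2 = 14 and x1 = 0 → (0, 7)

Evaluating z = -2x1 + 5x2 at each vertex:
  (0, 0): z = 0
  (7, 0): z = -14
  (0, 7): z = 35

The minimum is at (7, 0) with z = -14.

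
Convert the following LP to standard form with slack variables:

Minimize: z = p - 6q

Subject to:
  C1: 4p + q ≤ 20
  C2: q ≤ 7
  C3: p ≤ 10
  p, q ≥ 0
min z = p - 6q

s.t.
  4p + q + s1 = 20
  q + s2 = 7
  p + s3 = 10
  p, q, s1, s2, s3 ≥ 0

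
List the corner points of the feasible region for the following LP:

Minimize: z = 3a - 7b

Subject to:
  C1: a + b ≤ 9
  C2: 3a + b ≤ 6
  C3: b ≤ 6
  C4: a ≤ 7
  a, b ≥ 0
Each vertex is the intersection of two constraint boundaries that also satisfies all remaining constraints:
  a = 0 and b = 0 → (0, 0)
  3a + b = 6 and b = 0 → (2, 0)
  3a + b = 6 and b = 6 → (0, 6)

Vertices: (0, 0), (2, 0), (0, 6)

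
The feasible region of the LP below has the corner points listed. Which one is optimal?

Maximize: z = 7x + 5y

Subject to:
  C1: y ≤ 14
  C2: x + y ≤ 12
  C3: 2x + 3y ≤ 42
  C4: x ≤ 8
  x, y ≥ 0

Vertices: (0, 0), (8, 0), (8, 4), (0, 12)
(8, 4) with z = 76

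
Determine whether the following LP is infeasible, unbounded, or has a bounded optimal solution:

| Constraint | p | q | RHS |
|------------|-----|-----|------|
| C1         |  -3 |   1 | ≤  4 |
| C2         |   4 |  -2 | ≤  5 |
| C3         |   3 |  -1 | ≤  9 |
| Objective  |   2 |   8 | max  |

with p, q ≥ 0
Feasible point: (0, 0) satisfies every constraint, so the LP is feasible.
Direction d = (1, 3): for each constraint row a, a·d ≤ 0 —
  (-3)(1) + (1)(3) = 0 ≤ 0
  (4)(1) + (-2)(3) = -2 ≤ 0
  (3)(1) + (-1)(3) = 0 ≤ 0
and d ≥ 0, so (0, 0) + t·d stays feasible for every t ≥ 0. Along this ray z = 2p + 8q changes by 26 per unit t, so z → +∞.

Unbounded: there is a feasible ray along which z → +∞.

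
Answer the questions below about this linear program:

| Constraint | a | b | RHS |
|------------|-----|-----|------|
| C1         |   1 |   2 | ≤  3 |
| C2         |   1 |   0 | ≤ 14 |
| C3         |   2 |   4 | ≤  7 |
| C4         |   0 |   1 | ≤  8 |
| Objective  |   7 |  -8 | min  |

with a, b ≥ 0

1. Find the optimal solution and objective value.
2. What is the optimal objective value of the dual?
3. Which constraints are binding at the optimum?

1. a = 0, b = 1.5, z = -12
2. -12 (by strong duality, equal to the primal optimum)
3. C1, a ≥ 0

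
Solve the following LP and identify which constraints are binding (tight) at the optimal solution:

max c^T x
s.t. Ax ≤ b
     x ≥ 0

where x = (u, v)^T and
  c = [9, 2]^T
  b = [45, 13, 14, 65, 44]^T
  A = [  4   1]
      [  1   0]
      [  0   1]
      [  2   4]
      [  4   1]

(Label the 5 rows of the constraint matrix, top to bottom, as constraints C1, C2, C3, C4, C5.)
Optimal: u = 11, v = 0
Binding: C5, v ≥ 0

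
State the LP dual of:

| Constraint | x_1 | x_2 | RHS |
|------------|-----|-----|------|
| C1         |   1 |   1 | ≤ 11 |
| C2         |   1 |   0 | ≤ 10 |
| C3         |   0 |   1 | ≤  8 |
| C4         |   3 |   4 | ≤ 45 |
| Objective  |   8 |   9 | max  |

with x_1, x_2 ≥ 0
Minimize: z = 11y1 + 10y2 + 8y3 + 45y4

Subject to:
  C1: -y1 - y2 - 3y4 ≤ -8
  C2: -y1 - y3 - 4y4 ≤ -9
  y1, y2, y3, y4 ≥ 0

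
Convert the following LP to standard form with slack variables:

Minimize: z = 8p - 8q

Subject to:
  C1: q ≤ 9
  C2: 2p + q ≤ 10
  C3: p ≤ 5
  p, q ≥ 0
min z = 8p - 8q

s.t.
  q + s1 = 9
  2p + q + s2 = 10
  p + s3 = 5
  p, q, s1, s2, s3 ≥ 0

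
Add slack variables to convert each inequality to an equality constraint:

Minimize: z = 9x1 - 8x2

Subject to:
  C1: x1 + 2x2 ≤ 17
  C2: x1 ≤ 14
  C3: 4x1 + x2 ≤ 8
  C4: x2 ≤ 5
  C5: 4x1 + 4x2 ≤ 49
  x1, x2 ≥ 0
min z = 9x1 - 8x2

s.t.
  x1 + 2x2 + s1 = 17
  x1 + s2 = 14
  4x1 + x2 + s3 = 8
  x2 + s4 = 5
  4x1 + 4x2 + s5 = 49
  x1, x2, s1, s2, s3, s4, s5 ≥ 0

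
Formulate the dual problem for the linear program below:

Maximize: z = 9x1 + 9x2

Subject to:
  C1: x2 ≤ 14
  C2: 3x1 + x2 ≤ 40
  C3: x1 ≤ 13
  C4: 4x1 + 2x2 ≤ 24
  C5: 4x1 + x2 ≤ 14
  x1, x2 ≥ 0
Minimize: z = 14y1 + 40y2 + 13y3 + 24y4 + 14y5

Subject to:
  C1: -3y2 - y3 - 4y4 - 4y5 ≤ -9
  C2: -y1 - y2 - 2y4 - y5 ≤ -9
  y1, y2, y3, y4, y5 ≥ 0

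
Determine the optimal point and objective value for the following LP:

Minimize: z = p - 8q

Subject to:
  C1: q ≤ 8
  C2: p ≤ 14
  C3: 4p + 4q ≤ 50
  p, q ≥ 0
p = 0, q = 8, z = -64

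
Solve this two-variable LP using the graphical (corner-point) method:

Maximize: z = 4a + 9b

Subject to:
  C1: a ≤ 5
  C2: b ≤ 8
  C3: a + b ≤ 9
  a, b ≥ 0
a = 1, b = 8, z = 76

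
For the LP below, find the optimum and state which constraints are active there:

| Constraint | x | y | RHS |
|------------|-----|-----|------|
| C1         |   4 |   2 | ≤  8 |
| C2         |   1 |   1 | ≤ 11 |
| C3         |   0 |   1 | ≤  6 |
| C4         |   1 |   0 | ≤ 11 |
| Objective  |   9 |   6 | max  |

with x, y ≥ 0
Optimal: x = 0, y = 4
Slack at optimum:
  C1: slack = 0 (binding)
  C2: slack = 7
  C3: slack = 2
  C4: slack = 11
  x ≥ 0: x = 0 (binding)
  y ≥ 0: y = 4
Binding constraints: C1, x ≥ 0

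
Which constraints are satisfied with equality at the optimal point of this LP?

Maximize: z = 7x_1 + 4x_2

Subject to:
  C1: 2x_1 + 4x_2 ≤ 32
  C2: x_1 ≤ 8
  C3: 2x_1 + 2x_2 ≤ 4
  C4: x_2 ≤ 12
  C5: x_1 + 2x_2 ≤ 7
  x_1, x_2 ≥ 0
Optimal: x_1 = 2, x_2 = 0
Slack at optimum:
  C1: slack = 28
  C2: slack = 6
  C3: slack = 0 (binding)
  C4: slack = 12
  C5: slack = 5
  x_1 ≥ 0: x_1 = 2
  x_2 ≥ 0: x_2 = 0 (binding)
Binding constraints: C3, x_2 ≥ 0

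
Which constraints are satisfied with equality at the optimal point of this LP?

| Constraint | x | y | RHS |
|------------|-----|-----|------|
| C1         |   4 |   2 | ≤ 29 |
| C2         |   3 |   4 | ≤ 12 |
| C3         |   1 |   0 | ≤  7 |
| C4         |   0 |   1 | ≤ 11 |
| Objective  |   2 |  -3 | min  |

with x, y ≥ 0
Optimal: x = 0, y = 3
Binding: C2, x ≥ 0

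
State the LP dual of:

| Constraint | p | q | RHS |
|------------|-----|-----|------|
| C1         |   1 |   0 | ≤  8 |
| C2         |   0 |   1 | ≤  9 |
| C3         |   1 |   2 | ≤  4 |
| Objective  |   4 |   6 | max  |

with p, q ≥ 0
Minimize: z = 8y1 + 9y2 + 4y3

Subject to:
  C1: -y1 - y3 ≤ -4
  C2: -y2 - 2y3 ≤ -6
  y1, y2, y3 ≥ 0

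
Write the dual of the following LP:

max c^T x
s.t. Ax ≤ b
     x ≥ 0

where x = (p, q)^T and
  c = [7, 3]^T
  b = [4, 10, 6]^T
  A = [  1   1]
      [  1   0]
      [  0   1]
Minimize: z = 4y1 + 10y2 + 6y3

Subject to:
  C1: -y1 - y2 ≤ -7
  C2: -y1 - y3 ≤ -3
  y1, y2, y3 ≥ 0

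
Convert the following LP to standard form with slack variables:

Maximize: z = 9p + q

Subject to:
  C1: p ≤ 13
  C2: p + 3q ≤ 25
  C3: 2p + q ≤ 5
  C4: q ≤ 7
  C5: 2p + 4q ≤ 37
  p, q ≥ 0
max z = 9p + q

s.t.
  p + s1 = 13
  p + 3q + s2 = 25
  2p + q + s3 = 5
  q + s4 = 7
  2p + 4q + s5 = 37
  p, q, s1, s2, s3, s4, s5 ≥ 0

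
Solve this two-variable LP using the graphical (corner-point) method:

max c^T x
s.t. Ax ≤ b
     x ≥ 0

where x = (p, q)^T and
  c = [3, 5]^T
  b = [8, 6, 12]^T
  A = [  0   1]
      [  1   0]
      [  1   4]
Each vertex is the intersection of two constraint boundaries that also satisfies all remaining constraints:
  p = 0 and q = 0 → (0, 0)
  p = 6 and q = 0 → (6, 0)
  p = 6 and p + 4q = 12 → (6, 1.5)
  p + 4q = 12 and p = 0 → (0, 3)

Evaluating z = 3p + 5q at each vertex:
  (0, 0): z = 0
  (6, 0): z = 18
  (6, 1.5): z = 25.5
  (0, 3): z = 15

The maximum is at (6, 1.5) with z = 25.5.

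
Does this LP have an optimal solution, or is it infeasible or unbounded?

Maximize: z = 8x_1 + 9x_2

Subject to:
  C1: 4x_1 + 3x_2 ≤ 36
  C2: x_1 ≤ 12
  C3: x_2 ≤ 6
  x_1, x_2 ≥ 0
The point (4.5, 6) satisfies every constraint, so the LP is feasible; the constraints give x_1 ≤ 12 and x_2 ≤ 6, which with x_1, x_2 ≥ 0 keep the feasible region inside a bounded box. A feasible, bounded LP attains a finite optimum at a vertex.

Evaluating z = 8x_1 + 9x_2 at each vertex:
  (0, 0): z = 0
  (9, 0): z = 72
  (4.5, 6): z = 90
  (0, 6): z = 54

Feasible with finite optimum z* = 90 at (4.5, 6).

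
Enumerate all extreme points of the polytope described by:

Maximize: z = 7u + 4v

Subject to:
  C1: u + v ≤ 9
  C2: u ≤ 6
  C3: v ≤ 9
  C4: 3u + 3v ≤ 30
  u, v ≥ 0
Each vertex is the intersection of two constraint boundaries that also satisfies all remaining constraints:
  u = 0 and v = 0 → (0, 0)
  u = 6 and v = 0 → (6, 0)
  u + v = 9 and u = 6 → (6, 3)
  u + v = 9 and v = 9 → (0, 9)

Vertices: (0, 0), (6, 0), (6, 3), (0, 9)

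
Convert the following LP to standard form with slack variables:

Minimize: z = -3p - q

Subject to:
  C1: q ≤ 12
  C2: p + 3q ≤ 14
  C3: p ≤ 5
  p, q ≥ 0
min z = -3p - q

s.t.
  q + s1 = 12
  p + 3q + s2 = 14
  p + s3 = 5
  p, q, s1, s2, s3 ≥ 0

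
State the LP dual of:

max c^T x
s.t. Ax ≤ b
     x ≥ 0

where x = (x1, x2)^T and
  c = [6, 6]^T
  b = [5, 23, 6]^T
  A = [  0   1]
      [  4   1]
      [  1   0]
Minimize: z = 5y1 + 23y2 + 6y3

Subject to:
  C1: -4y2 - y3 ≤ -6
  C2: -y1 - y2 ≤ -6
  y1, y2, y3 ≥ 0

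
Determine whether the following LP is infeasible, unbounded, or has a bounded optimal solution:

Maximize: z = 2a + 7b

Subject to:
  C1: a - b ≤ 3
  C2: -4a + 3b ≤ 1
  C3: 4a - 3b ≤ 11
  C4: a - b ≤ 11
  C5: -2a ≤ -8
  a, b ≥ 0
Feasible point: (4, 2) satisfies every constraint, so the LP is feasible.
Direction d = (3, 4): for each constraint row a, a·d ≤ 0 —
  (1)(3) + (-1)(4) = -1 ≤ 0
  (-4)(3) + (3)(4) = 0 ≤ 0
  (4)(3) + (-3)(4) = 0 ≤ 0
  (1)(3) + (-1)(4) = -1 ≤ 0
  (-2)(3) + (0)(4) = -6 ≤ 0
and d ≥ 0, so (4, 2) + t·d stays feasible for every t ≥ 0. Along this ray z = 2a + 7b changes by 34 per unit t, so z → +∞.

Unbounded — the objective can increase without bound over the feasible region.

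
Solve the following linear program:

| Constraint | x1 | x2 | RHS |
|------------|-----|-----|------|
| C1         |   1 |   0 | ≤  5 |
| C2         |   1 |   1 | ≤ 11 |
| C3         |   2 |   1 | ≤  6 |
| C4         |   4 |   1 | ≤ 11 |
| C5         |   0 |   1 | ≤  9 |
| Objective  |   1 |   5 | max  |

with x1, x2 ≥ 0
x1 = 0, x2 = 6, z = 30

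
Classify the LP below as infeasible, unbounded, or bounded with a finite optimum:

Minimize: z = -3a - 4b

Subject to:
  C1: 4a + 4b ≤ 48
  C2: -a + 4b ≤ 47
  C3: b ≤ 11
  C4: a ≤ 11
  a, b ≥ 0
The point (1, 11) satisfies every constraint, so the LP is feasible; the constraints give a ≤ 11 and b ≤ 11, which with a, b ≥ 0 keep the feasible region inside a bounded box. A feasible, bounded LP attains a finite optimum at a vertex.

Evaluating z = -3a - 4b at each vertex:
  (0, 0): z = 0
  (11, 0): z = -33
  (11, 1): z = -37
  (1, 11): z = -47
  (0, 11): z = -44

The LP has an optimal solution: (1, 11) with z = -47.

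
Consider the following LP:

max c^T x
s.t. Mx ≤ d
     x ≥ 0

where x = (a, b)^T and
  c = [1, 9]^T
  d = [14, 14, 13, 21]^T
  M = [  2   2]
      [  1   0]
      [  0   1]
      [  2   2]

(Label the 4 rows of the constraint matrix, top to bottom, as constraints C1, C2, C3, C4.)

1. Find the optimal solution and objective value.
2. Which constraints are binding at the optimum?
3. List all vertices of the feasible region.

1. a = 0, b = 7, z = 63
2. C1, a ≥ 0
3. (0, 0), (7, 0), (0, 7)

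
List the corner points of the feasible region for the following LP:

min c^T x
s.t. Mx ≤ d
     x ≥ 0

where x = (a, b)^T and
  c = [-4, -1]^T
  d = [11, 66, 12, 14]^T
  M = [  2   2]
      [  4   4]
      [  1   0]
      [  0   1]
Each vertex is the intersection of two constraint boundaries that also satisfies all remaining constraints:
  a = 0 and b = 0 → (0, 0)
  2a + 2b = 11 and b = 0 → (5.5, 0)
  2a + 2b = 11 and a = 0 → (0, 5.5)

Vertices: (0, 0), (5.5, 0), (0, 5.5)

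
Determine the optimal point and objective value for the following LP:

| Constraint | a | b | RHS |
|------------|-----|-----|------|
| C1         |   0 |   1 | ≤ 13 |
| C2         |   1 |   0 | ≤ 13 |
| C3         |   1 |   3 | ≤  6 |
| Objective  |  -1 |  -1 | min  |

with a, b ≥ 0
a = 6, b = 0, z = -6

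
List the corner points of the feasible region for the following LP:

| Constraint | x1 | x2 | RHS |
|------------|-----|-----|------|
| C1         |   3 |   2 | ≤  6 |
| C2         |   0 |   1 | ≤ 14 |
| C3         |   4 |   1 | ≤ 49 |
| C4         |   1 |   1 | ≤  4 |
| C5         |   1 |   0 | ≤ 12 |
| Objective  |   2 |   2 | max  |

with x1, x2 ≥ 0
Each vertex is the intersection of two constraint boundaries that also satisfies all remaining constraints:
  x1 = 0 and x2 = 0 → (0, 0)
  3x1 + 2x2 = 6 and x2 = 0 → (2, 0)
  3x1 + 2x2 = 6 and x1 = 0 → (0, 3)

Vertices: (0, 0), (2, 0), (0, 3)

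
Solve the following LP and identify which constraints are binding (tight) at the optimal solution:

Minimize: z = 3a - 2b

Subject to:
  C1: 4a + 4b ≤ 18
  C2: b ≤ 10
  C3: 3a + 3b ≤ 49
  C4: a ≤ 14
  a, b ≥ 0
Optimal: a = 0, b = 4.5
Slack at optimum:
  C1: slack = 0 (binding)
  C2: slack = 5.5
  C3: slack = 35.5
  C4: slack = 14
  a ≥ 0: a = 0 (binding)
  b ≥ 0: b = 4.5
Binding constraints: C1, a ≥ 0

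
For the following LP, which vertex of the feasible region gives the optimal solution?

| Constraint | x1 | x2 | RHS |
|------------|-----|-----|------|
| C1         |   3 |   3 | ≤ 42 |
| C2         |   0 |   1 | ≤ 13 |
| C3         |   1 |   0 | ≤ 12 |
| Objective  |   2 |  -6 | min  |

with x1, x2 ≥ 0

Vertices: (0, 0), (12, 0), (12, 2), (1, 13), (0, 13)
Evaluating z = 2x1 - 6x2 at each vertex:
  (0, 0): z = 0
  (12, 0): z = 24
  (12, 2): z = 12
  (1, 13): z = -76
  (0, 13): z = -78

The smallest value is z = -78, attained at (0, 13).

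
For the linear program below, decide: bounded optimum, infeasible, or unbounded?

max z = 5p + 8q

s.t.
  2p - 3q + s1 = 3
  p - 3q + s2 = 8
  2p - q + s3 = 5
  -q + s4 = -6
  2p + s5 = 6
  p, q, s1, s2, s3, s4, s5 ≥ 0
Feasible point: (0, 6) satisfies every constraint, so the LP is feasible.
Direction d = (0, 1): for each constraint row a, a·d ≤ 0 —
  (2)(0) + (-3)(1) = -3 ≤ 0
  (1)(0) + (-3)(1) = -3 ≤ 0
  (2)(0) + (-1)(1) = -1 ≤ 0
  (0)(0) + (-1)(1) = -1 ≤ 0
  (2)(0) + (0)(1) = 0 ≤ 0
and d ≥ 0, so (0, 6) + t·d stays feasible for every t ≥ 0. Along this ray z = 5p + 8q changes by 8 per unit t, so z → +∞.

Unbounded: there is a feasible ray along which z → +∞.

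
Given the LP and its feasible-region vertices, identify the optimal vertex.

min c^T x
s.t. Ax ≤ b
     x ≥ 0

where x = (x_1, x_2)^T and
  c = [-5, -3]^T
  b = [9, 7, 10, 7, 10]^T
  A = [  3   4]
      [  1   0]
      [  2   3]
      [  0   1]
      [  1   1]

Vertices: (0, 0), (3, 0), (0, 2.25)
(3, 0) with z = -15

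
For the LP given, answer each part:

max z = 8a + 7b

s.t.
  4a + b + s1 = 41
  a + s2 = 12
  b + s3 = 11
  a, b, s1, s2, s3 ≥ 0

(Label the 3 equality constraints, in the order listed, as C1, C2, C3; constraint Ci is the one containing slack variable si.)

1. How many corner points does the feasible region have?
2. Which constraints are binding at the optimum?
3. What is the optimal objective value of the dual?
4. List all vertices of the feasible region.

1. 4
2. C1, C3
3. 137 (by strong duality, equal to the primal optimum)
4. (0, 0), (10.25, 0), (7.5, 11), (0, 11)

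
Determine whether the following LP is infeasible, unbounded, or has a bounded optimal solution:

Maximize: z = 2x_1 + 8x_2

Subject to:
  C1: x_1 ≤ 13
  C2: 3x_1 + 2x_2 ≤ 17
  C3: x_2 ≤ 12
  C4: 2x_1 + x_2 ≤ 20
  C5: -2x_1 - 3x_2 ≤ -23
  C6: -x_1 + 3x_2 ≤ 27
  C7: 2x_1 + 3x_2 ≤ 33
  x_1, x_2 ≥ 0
The point (0, 8.5) satisfies every constraint, so the LP is feasible; the constraints give x_1 ≤ 13 and x_2 ≤ 12, which with x_1, x_2 ≥ 0 keep the feasible region inside a bounded box. A feasible, bounded LP attains a finite optimum at a vertex.

Evaluating z = 2x_1 + 8x_2 at each vertex:
  (0, 7.667): z = 61.33
  (1, 7): z = 58
  (0, 8.5): z = 68

The LP has an optimal solution: (0, 8.5) with z = 68.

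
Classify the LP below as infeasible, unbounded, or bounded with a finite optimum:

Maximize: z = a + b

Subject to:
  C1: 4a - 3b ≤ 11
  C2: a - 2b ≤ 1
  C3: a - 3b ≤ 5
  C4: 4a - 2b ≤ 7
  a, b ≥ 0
Feasible point: (0, 0) satisfies every constraint, so the LP is feasible.
Direction d = (0, 1): for each constraint row a, a·d ≤ 0 —
  (4)(0) + (-3)(1) = -3 ≤ 0
  (1)(0) + (-2)(1) = -2 ≤ 0
  (1)(0) + (-3)(1) = -3 ≤ 0
  (4)(0) + (-2)(1) = -2 ≤ 0
and d ≥ 0, so (0, 0) + t·d stays feasible for every t ≥ 0. Along this ray z = a + b changes by 1 per unit t, so z → +∞.

Unbounded — the objective can increase without bound over the feasible region.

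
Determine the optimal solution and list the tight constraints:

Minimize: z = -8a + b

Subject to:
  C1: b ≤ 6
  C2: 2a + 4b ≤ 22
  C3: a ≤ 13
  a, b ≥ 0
Optimal: a = 11, b = 0
Binding: C2, b ≥ 0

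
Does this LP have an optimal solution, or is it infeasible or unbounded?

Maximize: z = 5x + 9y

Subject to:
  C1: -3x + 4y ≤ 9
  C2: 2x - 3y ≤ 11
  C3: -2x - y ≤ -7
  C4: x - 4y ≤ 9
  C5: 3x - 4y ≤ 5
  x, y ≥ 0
Feasible point: (3, 1) satisfies every constraint, so the LP is feasible.
Direction d = (4, 3): for each constraint row a, a·d ≤ 0 —
  (-3)(4) + (4)(3) = 0 ≤ 0
  (2)(4) + (-3)(3) = -1 ≤ 0
  (-2)(4) + (-1)(3) = -11 ≤ 0
  (1)(4) + (-4)(3) = -8 ≤ 0
  (3)(4) + (-4)(3) = 0 ≤ 0
and d ≥ 0, so (3, 1) + t·d stays feasible for every t ≥ 0. Along this ray z = 5x + 9y changes by 47 per unit t, so z → +∞.

Unbounded: there is a feasible ray along which z → +∞.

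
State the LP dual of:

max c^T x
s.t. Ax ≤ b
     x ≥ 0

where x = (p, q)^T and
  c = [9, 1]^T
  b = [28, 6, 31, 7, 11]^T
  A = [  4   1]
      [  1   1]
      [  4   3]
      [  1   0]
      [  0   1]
Minimize: z = 28y1 + 6y2 + 31y3 + 7y4 + 11y5

Subject to:
  C1: -4y1 - y2 - 4y3 - y4 ≤ -9
  C2: -y1 - y2 - 3y3 - y5 ≤ -1
  y1, y2, y3, y4, y5 ≥ 0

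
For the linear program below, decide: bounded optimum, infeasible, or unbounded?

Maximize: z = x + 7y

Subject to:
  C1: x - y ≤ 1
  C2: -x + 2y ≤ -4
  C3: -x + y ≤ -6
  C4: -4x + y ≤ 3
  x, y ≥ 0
C1 requires x - y ≤ 1, while C3 (-x + y ≤ -6) is equivalent to x - y ≥ 6. Together they would need 6 ≤ x - y ≤ 1, which is impossible since 6 > 1. No point satisfies all constraints.

Infeasible: no point satisfies all constraints simultaneously.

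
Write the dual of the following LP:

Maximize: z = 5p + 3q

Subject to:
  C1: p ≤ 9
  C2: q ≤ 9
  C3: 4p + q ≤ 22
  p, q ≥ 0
Minimize: z = 9y1 + 9y2 + 22y3

Subject to:
  C1: -y1 - 4y3 ≤ -5
  C2: -y2 - y3 ≤ -3
  y1, y2, y3 ≥ 0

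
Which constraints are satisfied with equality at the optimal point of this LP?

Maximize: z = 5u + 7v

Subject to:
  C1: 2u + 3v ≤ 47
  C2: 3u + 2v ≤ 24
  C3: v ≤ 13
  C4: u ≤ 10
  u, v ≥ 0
Optimal: u = 0, v = 12
Slack at optimum:
  C1: slack = 11
  C2: slack = 0 (binding)
  C3: slack = 1
  C4: slack = 10
  u ≥ 0: u = 0 (binding)
  v ≥ 0: v = 12
Binding constraints: C2, u ≥ 0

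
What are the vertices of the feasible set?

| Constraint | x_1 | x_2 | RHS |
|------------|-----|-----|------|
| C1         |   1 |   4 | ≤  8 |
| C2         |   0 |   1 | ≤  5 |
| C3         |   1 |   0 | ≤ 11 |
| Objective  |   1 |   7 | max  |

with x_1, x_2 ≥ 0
Each vertex is the intersection of two constraint boundaries that also satisfies all remaining constraints:
  x_1 = 0 and x_2 = 0 → (0, 0)
  x_1 + 4x_2 = 8 and x_2 = 0 → (8, 0)
  x_1 + 4x_2 = 8 and x_1 = 0 → (0, 2)

Vertices: (0, 0), (8, 0), (0, 2)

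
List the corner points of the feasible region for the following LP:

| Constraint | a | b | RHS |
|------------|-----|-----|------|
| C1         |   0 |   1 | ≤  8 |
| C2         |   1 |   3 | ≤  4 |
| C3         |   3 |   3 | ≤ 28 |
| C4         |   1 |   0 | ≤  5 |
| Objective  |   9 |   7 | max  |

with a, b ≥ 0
Each vertex is the intersection of two constraint boundaries that also satisfies all remaining constraints:
  a = 0 and b = 0 → (0, 0)
  a + 3b = 4 and b = 0 → (4, 0)
  a + 3b = 4 and a = 0 → (0, 1.333)

Vertices: (0, 0), (4, 0), (0, 1.333)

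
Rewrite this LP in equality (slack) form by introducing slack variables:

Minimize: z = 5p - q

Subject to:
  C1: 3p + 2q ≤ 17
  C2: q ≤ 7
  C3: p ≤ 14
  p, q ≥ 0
min z = 5p - q

s.t.
  3p + 2q + s1 = 17
  q + s2 = 7
  p + s3 = 14
  p, q, s1, s2, s3 ≥ 0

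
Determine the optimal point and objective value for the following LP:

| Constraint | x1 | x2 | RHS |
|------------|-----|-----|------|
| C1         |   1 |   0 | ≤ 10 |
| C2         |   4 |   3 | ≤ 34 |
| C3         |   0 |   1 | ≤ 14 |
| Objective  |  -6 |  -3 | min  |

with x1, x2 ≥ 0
Each vertex is the intersection of two constraint boundaries that also satisfies all remaining constraints:
  x1 = 0 and x2 = 0 → (0, 0)
  4x1 + 3x2 = 34 and x2 = 0 → (8.5, 0)
  4x1 + 3x2 = 34 and x1 = 0 → (0, 11.33)

Evaluating z = -6x1 - 3x2 at each vertex:
  (0, 0): z = 0
  (8.5, 0): z = -51
  (0, 11.33): z = -34

The minimum is at (8.5, 0) with z = -51.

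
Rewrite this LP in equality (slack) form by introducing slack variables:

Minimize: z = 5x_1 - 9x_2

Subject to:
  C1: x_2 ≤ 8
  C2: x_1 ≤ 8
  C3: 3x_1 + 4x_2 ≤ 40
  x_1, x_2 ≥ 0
min z = 5x_1 - 9x_2

s.t.
  x_2 + s1 = 8
  x_1 + s2 = 8
  3x_1 + 4x_2 + s3 = 40
  x_1, x_2, s1, s2, s3 ≥ 0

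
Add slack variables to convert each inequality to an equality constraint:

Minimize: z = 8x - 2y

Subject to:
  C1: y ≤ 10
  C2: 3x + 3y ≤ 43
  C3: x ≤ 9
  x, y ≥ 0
min z = 8x - 2y

s.t.
  y + s1 = 10
  3x + 3y + s2 = 43
  x + s3 = 9
  x, y, s1, s2, s3 ≥ 0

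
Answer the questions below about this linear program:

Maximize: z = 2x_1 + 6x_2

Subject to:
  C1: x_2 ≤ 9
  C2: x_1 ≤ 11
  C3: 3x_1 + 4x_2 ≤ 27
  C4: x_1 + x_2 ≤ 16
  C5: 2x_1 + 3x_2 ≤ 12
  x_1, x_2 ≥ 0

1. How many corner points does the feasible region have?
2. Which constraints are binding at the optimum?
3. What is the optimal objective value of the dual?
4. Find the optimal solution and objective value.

1. 3
2. C5, x_1 ≥ 0
3. 24 (by strong duality, equal to the primal optimum)
4. x_1 = 0, x_2 = 4, z = 24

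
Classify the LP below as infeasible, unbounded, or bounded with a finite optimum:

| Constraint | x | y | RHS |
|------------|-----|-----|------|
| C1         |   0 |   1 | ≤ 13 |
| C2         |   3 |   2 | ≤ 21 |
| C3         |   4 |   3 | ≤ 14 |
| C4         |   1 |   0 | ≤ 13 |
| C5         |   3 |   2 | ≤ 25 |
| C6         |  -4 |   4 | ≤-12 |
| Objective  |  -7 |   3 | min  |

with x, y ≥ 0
The point (3.5, 0) satisfies every constraint, so the LP is feasible; the constraints give x ≤ 13 and y ≤ 13, which with x, y ≥ 0 keep the feasible region inside a bounded box. A feasible, bounded LP attains a finite optimum at a vertex.

Evaluating z = -7x + 3y at each vertex:
  (3, 0): z = -21
  (3.5, 0): z = -24.5
  (3.286, 0.2857): z = -22.14

Feasible with finite optimum z* = -24.5 at (3.5, 0).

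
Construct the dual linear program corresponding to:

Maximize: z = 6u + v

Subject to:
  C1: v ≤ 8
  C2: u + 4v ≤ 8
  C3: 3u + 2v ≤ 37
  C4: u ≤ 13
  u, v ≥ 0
Minimize: z = 8y1 + 8y2 + 37y3 + 13y4

Subject to:
  C1: -y2 - 3y3 - y4 ≤ -6
  C2: -y1 - 4y2 - 2y3 ≤ -1
  y1, y2, y3, y4 ≥ 0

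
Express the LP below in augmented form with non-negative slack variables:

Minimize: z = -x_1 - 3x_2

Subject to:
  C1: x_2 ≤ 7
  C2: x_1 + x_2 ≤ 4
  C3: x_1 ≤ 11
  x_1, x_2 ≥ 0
min z = -x_1 - 3x_2

s.t.
  x_2 + s1 = 7
  x_1 + x_2 + s2 = 4
  x_1 + s3 = 11
  x_1, x_2, s1, s2, s3 ≥ 0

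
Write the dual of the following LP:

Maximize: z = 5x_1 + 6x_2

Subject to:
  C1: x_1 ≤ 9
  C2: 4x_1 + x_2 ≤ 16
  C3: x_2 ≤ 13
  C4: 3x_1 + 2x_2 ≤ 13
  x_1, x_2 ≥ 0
Minimize: z = 9y1 + 16y2 + 13y3 + 13y4

Subject to:
  C1: -y1 - 4y2 - 3y4 ≤ -5
  C2: -y2 - y3 - 2y4 ≤ -6
  y1, y2, y3, y4 ≥ 0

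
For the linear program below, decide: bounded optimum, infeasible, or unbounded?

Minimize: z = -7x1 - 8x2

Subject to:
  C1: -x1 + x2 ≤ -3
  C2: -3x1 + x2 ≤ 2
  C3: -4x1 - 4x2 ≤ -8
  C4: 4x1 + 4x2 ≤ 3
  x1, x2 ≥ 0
C4 requires 4x1 + 4x2 ≤ 3, while C3 (-4x1 - 4x2 ≤ -8) is equivalent to 4x1 + 4x2 ≥ 8. Together they would need 8 ≤ 4x1 + 4x2 ≤ 3, which is impossible since 8 > 3. No point satisfies all constraints.

Infeasible: no point satisfies all constraints simultaneously.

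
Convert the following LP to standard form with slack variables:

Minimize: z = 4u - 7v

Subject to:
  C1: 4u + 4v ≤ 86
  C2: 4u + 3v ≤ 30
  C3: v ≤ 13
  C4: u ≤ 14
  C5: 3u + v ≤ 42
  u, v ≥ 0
min z = 4u - 7v

s.t.
  4u + 4v + s1 = 86
  4u + 3v + s2 = 30
  v + s3 = 13
  u + s4 = 14
  3u + v + s5 = 42
  u, v, s1, s2, s3, s4, s5 ≥ 0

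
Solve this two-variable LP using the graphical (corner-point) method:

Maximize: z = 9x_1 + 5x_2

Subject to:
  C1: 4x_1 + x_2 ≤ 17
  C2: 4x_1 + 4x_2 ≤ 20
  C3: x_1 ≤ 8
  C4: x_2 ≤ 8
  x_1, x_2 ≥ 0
Each vertex is the intersection of two constraint boundaries that also satisfies all remaining constraints:
  x_1 = 0 and x_2 = 0 → (0, 0)
  4x_1 + x_2 = 17 and x_2 = 0 → (4.25, 0)
  4x_1 + x_2 = 17 and 4x_1 + 4x_2 = 20 → (4, 1)
  4x_1 + 4x_2 = 20 and x_1 = 0 → (0, 5)

Evaluating z = 9x_1 + 5x_2 at each vertex:
  (0, 0): z = 0
  (4.25, 0): z = 38.25
  (4, 1): z = 41
  (0, 5): z = 25

The maximum is at (4, 1) with z = 41.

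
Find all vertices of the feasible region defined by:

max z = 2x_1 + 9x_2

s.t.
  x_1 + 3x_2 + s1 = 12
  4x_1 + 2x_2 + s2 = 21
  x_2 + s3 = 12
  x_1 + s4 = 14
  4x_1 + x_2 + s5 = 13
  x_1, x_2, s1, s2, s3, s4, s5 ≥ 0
Each vertex is the intersection of two constraint boundaries that also satisfies all remaining constraints:
  x_1 = 0 and x_2 = 0 → (0, 0)
  4x_1 + x_2 = 13 and x_2 = 0 → (3.25, 0)
  x_1 + 3x_2 = 12 and 4x_1 + x_2 = 13 → (2.455, 3.182)
  x_1 + 3x_2 = 12 and x_1 = 0 → (0, 4)

Vertices: (0, 0), (3.25, 0), (2.455, 3.182), (0, 4)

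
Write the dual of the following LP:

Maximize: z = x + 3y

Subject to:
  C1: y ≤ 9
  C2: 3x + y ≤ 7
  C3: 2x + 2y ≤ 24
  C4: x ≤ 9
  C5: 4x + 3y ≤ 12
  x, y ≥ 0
Minimize: z = 9y1 + 7y2 + 24y3 + 9y4 + 12y5

Subject to:
  C1: -3y2 - 2y3 - y4 - 4y5 ≤ -1
  C2: -y1 - y2 - 2y3 - 3y5 ≤ -3
  y1, y2, y3, y4, y5 ≥ 0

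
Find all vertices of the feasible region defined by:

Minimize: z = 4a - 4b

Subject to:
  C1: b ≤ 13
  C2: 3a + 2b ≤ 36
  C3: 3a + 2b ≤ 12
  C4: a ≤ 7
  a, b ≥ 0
Each vertex is the intersection of two constraint boundaries that also satisfies all remaining constraints:
  a = 0 and b = 0 → (0, 0)
  3a + 2b = 12 and b = 0 → (4, 0)
  3a + 2b = 12 and a = 0 → (0, 6)

Vertices: (0, 0), (4, 0), (0, 6)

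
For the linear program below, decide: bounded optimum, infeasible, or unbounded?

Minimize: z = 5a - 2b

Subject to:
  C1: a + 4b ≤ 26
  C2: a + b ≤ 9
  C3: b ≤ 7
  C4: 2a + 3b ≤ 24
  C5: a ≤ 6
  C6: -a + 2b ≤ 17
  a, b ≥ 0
The point (0, 6.5) satisfies every constraint, so the LP is feasible; the constraints give a ≤ 6 and b ≤ 7, which with a, b ≥ 0 keep the feasible region inside a bounded box. A feasible, bounded LP attains a finite optimum at a vertex.

The LP has an optimal solution: (0, 6.5) with z = -13.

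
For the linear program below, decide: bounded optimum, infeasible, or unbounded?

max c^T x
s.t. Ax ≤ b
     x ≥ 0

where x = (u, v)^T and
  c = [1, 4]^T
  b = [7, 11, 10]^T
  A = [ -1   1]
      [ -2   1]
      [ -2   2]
Feasible point: (0, 0) satisfies every constraint, so the LP is feasible.
Direction d = (1, 0): for each constraint row a, a·d ≤ 0 —
  (-1)(1) + (1)(0) = -1 ≤ 0
  (-2)(1) + (1)(0) = -2 ≤ 0
  (-2)(1) + (2)(0) = -2 ≤ 0
and d ≥ 0, so (0, 0) + t·d stays feasible for every t ≥ 0. Along this ray z = u + 4v changes by 1 per unit t, so z → +∞.

The LP is unbounded; z can be made arbitrarily large.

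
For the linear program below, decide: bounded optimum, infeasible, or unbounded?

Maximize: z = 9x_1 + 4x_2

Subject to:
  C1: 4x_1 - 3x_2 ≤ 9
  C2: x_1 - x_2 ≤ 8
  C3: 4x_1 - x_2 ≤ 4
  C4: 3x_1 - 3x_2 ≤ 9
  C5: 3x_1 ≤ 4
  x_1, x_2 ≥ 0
Feasible point: (0, 0) satisfies every constraint, so the LP is feasible.
Direction d = (0, 1): for each constraint row a, a·d ≤ 0 —
  (4)(0) + (-3)(1) = -3 ≤ 0
  (1)(0) + (-1)(1) = -1 ≤ 0
  (4)(0) + (-1)(1) = -1 ≤ 0
  (3)(0) + (-3)(1) = -3 ≤ 0
  (3)(0) + (0)(1) = 0 ≤ 0
and d ≥ 0, so (0, 0) + t·d stays feasible for every t ≥ 0. Along this ray z = 9x_1 + 4x_2 changes by 4 per unit t, so z → +∞.

Unbounded: there is a feasible ray along which z → +∞.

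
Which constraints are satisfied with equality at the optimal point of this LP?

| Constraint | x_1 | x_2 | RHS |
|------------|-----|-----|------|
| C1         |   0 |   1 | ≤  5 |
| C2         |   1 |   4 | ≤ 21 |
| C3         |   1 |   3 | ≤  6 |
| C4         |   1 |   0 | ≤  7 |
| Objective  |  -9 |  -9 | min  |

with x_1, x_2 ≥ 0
Optimal: x_1 = 6, x_2 = 0
Binding: C3, x_2 ≥ 0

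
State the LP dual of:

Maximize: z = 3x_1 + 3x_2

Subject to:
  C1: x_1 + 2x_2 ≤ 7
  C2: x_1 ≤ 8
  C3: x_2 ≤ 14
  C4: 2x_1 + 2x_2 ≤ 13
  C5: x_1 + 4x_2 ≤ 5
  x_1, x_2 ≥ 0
Minimize: z = 7y1 + 8y2 + 14y3 + 13y4 + 5y5

Subject to:
  C1: -y1 - y2 - 2y4 - y5 ≤ -3
  C2: -2y1 - y3 - 2y4 - 4y5 ≤ -3
  y1, y2, y3, y4, y5 ≥ 0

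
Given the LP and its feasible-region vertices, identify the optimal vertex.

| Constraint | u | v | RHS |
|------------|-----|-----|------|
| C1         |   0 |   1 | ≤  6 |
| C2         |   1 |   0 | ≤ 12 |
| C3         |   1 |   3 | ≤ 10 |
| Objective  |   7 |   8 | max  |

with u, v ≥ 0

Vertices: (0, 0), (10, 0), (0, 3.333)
(10, 0) with z = 70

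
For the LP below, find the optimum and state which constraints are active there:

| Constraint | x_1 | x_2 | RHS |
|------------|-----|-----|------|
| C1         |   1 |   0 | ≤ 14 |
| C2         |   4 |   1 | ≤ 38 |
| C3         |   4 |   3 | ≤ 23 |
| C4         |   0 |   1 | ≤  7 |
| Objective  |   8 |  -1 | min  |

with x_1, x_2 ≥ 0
Optimal: x_1 = 0, x_2 = 7
Slack at optimum:
  C1: slack = 14
  C2: slack = 31
  C3: slack = 2
  C4: slack = 0 (binding)
  x_1 ≥ 0: x_1 = 0 (binding)
  x_2 ≥ 0: x_2 = 7
Binding constraints: C4, x_1 ≥ 0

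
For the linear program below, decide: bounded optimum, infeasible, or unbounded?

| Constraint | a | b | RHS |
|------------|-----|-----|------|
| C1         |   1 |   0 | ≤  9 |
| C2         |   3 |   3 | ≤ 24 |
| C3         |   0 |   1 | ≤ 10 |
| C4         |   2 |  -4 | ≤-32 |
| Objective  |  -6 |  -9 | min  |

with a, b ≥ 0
The point (0, 8) satisfies every constraint, so the LP is feasible; the constraints give a ≤ 9 and b ≤ 10, which with a, b ≥ 0 keep the feasible region inside a bounded box. A feasible, bounded LP attains a finite optimum at a vertex.

Evaluating z = -6a - 9b at each vertex:
  (0, 8): z = -72

Feasible with finite optimum z* = -72 at (0, 8).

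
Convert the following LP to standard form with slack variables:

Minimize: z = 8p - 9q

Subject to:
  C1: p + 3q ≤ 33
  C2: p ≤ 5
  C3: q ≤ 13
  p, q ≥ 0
min z = 8p - 9q

s.t.
  p + 3q + s1 = 33
  p + s2 = 5
  q + s3 = 13
  p, q, s1, s2, s3 ≥ 0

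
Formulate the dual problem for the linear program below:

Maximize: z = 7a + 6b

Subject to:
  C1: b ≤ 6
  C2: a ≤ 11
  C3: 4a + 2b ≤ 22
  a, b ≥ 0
Minimize: z = 6y1 + 11y2 + 22y3

Subject to:
  C1: -y2 - 4y3 ≤ -7
  C2: -y1 - 2y3 ≤ -6
  y1, y2, y3 ≥ 0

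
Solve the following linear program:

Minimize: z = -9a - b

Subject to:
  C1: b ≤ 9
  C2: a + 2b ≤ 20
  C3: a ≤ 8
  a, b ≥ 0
a = 8, b = 6, z = -78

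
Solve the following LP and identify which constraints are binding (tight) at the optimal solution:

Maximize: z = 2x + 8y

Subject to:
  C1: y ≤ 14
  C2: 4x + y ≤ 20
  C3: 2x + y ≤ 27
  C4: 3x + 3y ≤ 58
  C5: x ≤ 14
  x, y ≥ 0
Optimal: x = 1.5, y = 14
Slack at optimum:
  C1: slack = 0 (binding)
  C2: slack = 0 (binding)
  C3: slack = 10
  C4: slack = 11.5
  C5: slack = 12.5
  x ≥ 0: x = 1.5
  y ≥ 0: y = 14
Binding constraints: C1, C2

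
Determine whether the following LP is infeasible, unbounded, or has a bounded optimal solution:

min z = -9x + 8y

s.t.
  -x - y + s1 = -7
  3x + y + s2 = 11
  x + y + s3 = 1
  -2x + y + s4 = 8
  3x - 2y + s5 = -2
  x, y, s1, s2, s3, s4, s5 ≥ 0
The row x + y + s3 = 1 with s3 ≥ 0 requires x + y ≤ 1, while the row -x - y + s1 = -7 with s1 ≥ 0 is equivalent to x + y ≥ 7. Together they would need 7 ≤ x + y ≤ 1, which is impossible since 7 > 1. No point satisfies all constraints.

The feasible region is empty; the LP is infeasible.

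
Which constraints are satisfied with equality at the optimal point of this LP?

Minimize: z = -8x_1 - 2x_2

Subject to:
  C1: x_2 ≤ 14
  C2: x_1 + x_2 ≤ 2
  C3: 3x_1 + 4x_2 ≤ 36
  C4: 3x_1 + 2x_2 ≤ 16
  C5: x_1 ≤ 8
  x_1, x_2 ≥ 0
Optimal: x_1 = 2, x_2 = 0
Slack at optimum:
  C1: slack = 14
  C2: slack = 0 (binding)
  C3: slack = 30
  C4: slack = 10
  C5: slack = 6
  x_1 ≥ 0: x_1 = 2
  x_2 ≥ 0: x_2 = 0 (binding)
Binding constraints: C2, x_2 ≥ 0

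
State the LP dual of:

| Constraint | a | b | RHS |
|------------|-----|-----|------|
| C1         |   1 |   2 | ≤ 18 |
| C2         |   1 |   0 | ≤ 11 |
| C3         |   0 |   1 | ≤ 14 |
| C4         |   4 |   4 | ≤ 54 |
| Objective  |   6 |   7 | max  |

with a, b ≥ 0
Minimize: z = 18y1 + 11y2 + 14y3 + 54y4

Subject to:
  C1: -y1 - y2 - 4y4 ≤ -6
  C2: -2y1 - y3 - 4y4 ≤ -7
  y1, y2, y3, y4 ≥ 0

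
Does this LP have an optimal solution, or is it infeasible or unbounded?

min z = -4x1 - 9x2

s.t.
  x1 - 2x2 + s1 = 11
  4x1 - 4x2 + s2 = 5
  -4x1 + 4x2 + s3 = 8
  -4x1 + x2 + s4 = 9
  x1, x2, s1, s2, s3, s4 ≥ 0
Feasible point: (0, 0) satisfies every constraint, so the LP is feasible.
Direction d = (1, 1): for each constraint row a, a·d ≤ 0 —
  (1)(1) + (-2)(1) = -1 ≤ 0
  (4)(1) + (-4)(1) = 0 ≤ 0
  (-4)(1) + (4)(1) = 0 ≤ 0
  (-4)(1) + (1)(1) = -3 ≤ 0
and d ≥ 0, so (0, 0) + t·d stays feasible for every t ≥ 0. Along this ray z = -4x1 - 9x2 changes by -13 per unit t, so z → −∞.

Unbounded — the objective can decrease without bound over the feasible region.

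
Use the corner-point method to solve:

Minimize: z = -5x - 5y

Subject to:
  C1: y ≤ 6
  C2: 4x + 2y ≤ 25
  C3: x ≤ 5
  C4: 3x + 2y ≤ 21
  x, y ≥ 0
Each vertex is the intersection of two constraint boundaries that also satisfies all remaining constraints:
  x = 0 and y = 0 → (0, 0)
  x = 5 and y = 0 → (5, 0)
  4x + 2y = 25 and x = 5 → (5, 2.5)
  4x + 2y = 25 and 3x + 2y = 21 → (4, 4.5)
  y = 6 and 3x + 2y = 21 → (3, 6)
  y = 6 and x = 0 → (0, 6)

Evaluating z = -5x - 5y at each vertex:
  (0, 0): z = 0
  (5, 0): z = -25
  (5, 2.5): z = -37.5
  (4, 4.5): z = -42.5
  (3, 6): z = -45
  (0, 6): z = -30

The minimum is at (3, 6) with z = -45.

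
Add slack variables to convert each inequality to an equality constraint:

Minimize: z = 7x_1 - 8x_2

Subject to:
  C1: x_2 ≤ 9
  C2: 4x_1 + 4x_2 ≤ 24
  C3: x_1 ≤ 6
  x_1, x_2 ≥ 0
min z = 7x_1 - 8x_2

s.t.
  x_2 + s1 = 9
  4x_1 + 4x_2 + s2 = 24
  x_1 + s3 = 6
  x_1, x_2, s1, s2, s3 ≥ 0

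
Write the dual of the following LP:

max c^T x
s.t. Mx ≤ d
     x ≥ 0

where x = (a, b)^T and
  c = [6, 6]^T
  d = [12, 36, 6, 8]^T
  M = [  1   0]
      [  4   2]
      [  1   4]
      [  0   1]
Minimize: z = 12y1 + 36y2 + 6y3 + 8y4

Subject to:
  C1: -y1 - 4y2 - y3 ≤ -6
  C2: -2y2 - 4y3 - y4 ≤ -6
  y1, y2, y3, y4 ≥ 0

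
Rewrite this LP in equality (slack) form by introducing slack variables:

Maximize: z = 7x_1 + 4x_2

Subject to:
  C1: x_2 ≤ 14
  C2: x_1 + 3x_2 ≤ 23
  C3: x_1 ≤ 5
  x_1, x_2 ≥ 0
max z = 7x_1 + 4x_2

s.t.
  x_2 + s1 = 14
  x_1 + 3x_2 + s2 = 23
  x_1 + s3 = 5
  x_1, x_2, s1, s2, s3 ≥ 0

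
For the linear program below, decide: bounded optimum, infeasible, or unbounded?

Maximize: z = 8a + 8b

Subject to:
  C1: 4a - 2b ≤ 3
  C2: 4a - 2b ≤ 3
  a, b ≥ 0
Feasible point: (0, 0) satisfies every constraint, so the LP is feasible.
Direction d = (0, 1): for each constraint row a, a·d ≤ 0 —
  (4)(0) + (-2)(1) = -2 ≤ 0
  (4)(0) + (-2)(1) = -2 ≤ 0
and d ≥ 0, so (0, 0) + t·d stays feasible for every t ≥ 0. Along this ray z = 8a + 8b changes by 8 per unit t, so z → +∞.

Unbounded: there is a feasible ray along which z → +∞.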